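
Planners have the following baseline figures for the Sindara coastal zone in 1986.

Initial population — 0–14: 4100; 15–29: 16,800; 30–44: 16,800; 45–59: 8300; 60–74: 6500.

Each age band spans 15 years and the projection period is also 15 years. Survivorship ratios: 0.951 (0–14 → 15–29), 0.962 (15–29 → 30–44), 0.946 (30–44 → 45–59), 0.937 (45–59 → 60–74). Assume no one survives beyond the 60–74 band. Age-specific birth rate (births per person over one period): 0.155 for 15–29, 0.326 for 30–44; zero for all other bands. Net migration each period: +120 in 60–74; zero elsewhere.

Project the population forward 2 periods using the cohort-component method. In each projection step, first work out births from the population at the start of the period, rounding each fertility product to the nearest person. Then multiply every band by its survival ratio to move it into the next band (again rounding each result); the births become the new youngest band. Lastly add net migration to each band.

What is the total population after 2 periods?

— Period 1 —
Births: 16800 × 0.155 = 2604  |  16800 × 0.326 = 5477 → 8081
15–29: 4100 × 0.951 = 3899
30–44: 16800 × 0.962 = 16162
45–59: 16800 × 0.946 = 15893
60–74: 8300 × 0.937 = 7777
Net migration: 60–74 + 120 → 7897
Population now: 0–14=8081, 15–29=3899, 30–44=16162, 45–59=15893, 60–74=7897
— Period 2 —
Births: 3899 × 0.155 = 604  |  16162 × 0.326 = 5269 → 5873
15–29: 8081 × 0.951 = 7685
30–44: 3899 × 0.962 = 3751
45–59: 16162 × 0.946 = 15289
60–74: 15893 × 0.937 = 14892
Net migration: 60–74 + 120 → 15012
Population now: 0–14=5873, 15–29=7685, 30–44=3751, 45–59=15289, 60–74=15012
Total after period 2: 5873 + 7685 + 3751 + 15289 + 15012 = 47610

47610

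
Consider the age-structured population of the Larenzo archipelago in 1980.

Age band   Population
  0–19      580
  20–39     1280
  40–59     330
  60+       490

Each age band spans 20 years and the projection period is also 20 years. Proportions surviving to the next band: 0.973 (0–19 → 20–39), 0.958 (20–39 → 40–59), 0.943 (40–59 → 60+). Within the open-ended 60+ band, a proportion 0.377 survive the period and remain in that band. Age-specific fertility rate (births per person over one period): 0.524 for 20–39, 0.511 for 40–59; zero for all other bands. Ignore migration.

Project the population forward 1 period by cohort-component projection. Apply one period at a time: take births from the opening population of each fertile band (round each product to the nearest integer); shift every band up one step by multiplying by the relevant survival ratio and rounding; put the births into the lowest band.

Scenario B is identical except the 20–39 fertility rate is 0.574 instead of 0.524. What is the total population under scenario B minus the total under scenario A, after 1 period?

64

Period 1:
Births: 1280 * 0.524 = 671 ; 330 * 0.511 = 169 — total 840
20–39: 580 * 0.973 = 564
40–59: 1280 * 0.958 = 1226
60+: 330 * 0.943 + 490 * 0.377 = 311 + 185 = 496
End of period: [840, 564, 1226, 496]
Scenario A total after 1 period: 3126
Scenario B projection —
Period 1:
Births: 1280 * 0.574 = 735 ; 330 * 0.511 = 169 — total 904
20–39: 580 * 0.973 = 564
40–59: 1280 * 0.958 = 1226
60+: 330 * 0.943 + 490 * 0.377 = 311 + 185 = 496
End of period: [904, 564, 1226, 496]
Scenario B total after 1 period: 3190
Difference B − A = 3190 − 3126 = 64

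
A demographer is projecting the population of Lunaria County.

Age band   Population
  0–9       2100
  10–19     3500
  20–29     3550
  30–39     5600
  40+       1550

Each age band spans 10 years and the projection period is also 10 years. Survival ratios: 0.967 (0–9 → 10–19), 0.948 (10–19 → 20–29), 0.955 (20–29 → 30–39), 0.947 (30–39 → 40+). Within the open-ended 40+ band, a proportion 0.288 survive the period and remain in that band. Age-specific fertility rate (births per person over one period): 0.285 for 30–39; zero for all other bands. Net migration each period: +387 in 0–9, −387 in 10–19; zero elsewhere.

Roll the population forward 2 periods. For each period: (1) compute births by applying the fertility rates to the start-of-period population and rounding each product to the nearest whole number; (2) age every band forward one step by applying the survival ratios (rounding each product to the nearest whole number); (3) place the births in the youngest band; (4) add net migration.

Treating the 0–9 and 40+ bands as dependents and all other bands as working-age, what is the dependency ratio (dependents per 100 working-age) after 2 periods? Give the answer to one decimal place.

Numbering the groups 1..5 from youngest to oldest:
Period 1.
Births: 5600 × 0.285 = 1596
Group 2: 2100 × 0.967 = 2031
Group 3: 3500 × 0.948 = 3318
Group 4: 3550 × 0.955 = 3390
Group 5: 5600 × 0.947 + 1550 × 0.288 = 5303 + 446 = 5749
Net migration: Group 1 + 387 → 1983; Group 2 − 387 → 1644
→ [1983, 1644, 3318, 3390, 5749]
Period 2.
Births: 3390 × 0.285 = 966
Group 2: 1983 × 0.967 = 1918
Group 3: 1644 × 0.948 = 1559
Group 4: 3318 × 0.955 = 3169
Group 5: 3390 × 0.947 + 5749 × 0.288 = 3210 + 1656 = 4866
Net migration: Group 1 + 387 → 1353; Group 2 − 387 → 1531
→ [1353, 1531, 1559, 3169, 4866]
Dependents (band 0–9 + band 40+) = 1353 + 4866 = 6219; working-age = 6259; ratio = 6219/6259 × 100 = 99.4

99.4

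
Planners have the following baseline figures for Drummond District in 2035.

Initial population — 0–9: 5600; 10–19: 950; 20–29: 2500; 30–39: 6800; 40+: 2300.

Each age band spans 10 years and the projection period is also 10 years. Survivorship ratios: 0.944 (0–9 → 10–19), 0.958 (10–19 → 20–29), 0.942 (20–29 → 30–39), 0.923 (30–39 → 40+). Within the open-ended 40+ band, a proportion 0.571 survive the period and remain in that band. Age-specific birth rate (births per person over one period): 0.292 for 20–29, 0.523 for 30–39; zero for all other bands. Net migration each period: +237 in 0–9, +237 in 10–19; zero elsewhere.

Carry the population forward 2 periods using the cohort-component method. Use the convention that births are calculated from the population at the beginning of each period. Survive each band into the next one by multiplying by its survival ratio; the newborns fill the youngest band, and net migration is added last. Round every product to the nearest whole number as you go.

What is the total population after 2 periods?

18897

Call the bands 1 to 5, youngest first.
[period 1]
Births: 2500 × 0.292 = 730 ; 6800 × 0.523 = 3556 — total 4286
Band 2: 5600 × 0.944 = 5286
Band 3: 950 × 0.958 = 910
Band 4: 2500 × 0.942 = 2355
Band 5: 6800 × 0.923 + 2300 × 0.571 = 6276 + 1313 = 7589
Net migration: Band 1 + 237 → 4523; Band 2 + 237 → 5523
End of period: [4523, 5523, 910, 2355, 7589]
[period 2]
Births: 910 × 0.292 = 266 ; 2355 × 0.523 = 1232 — total 1498
Band 2: 4523 × 0.944 = 4270
Band 3: 5523 × 0.958 = 5291
Band 4: 910 × 0.942 = 857
Band 5: 2355 × 0.923 + 7589 × 0.571 = 2174 + 4333 = 6507
Net migration: Band 1 + 237 → 1735; Band 2 + 237 → 4507
End of period: [1735, 4507, 5291, 857, 6507]
Total after period 2: 1735 + 4507 + 5291 + 857 + 6507 = 18897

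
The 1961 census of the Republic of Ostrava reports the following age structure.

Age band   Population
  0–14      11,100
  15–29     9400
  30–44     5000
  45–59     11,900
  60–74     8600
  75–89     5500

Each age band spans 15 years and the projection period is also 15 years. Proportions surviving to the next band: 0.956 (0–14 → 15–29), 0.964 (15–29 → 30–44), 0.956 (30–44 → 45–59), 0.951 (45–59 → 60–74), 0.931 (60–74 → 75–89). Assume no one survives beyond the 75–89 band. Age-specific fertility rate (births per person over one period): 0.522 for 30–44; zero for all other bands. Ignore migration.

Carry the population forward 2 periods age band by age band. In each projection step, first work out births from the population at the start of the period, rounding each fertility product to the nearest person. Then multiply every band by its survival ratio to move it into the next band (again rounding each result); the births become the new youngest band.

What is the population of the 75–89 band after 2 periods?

Numbering the bands 1..6 from youngest to oldest:
Period 1.
Births: 5000 × 0.522 = 2610
Band 2: 11100 × 0.956 = 10612
Band 3: 9400 × 0.964 = 9062
Band 4: 5000 × 0.956 = 4780
Band 5: 11900 × 0.951 = 11317
Band 6: 8600 × 0.931 = 8007
Population now: 0–14=2610, 15–29=10612, 30–44=9062, 45–59=4780, 60–74=11317, 75–89=8007
Period 2.
Births: 9062 × 0.522 = 4730
Band 2: 2610 × 0.956 = 2495
Band 3: 10612 × 0.964 = 10230
Band 4: 9062 × 0.956 = 8663
Band 5: 4780 × 0.951 = 4546
Band 6: 11317 × 0.931 = 10536
Population now: 0–14=4730, 15–29=2495, 30–44=10230, 45–59=8663, 60–74=4546, 75–89=10536

10536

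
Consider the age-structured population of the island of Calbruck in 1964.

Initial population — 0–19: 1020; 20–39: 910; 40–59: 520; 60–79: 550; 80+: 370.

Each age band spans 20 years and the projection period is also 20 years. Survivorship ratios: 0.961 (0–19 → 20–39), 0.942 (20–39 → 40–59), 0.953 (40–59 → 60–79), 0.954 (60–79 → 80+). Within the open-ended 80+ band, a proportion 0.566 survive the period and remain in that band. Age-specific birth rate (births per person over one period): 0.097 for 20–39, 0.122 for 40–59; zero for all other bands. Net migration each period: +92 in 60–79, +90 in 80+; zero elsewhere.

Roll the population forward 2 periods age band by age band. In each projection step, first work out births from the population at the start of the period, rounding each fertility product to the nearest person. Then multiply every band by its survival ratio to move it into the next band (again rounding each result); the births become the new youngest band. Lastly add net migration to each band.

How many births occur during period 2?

200

(Bands numbered youngest = 1 to oldest = 5.)
— Period 1 —
Births: 910 × 0.097 = 88, 520 × 0.122 = 63 → total 151
Band 2: 1020 × 0.961 = 980
Band 3: 910 × 0.942 = 857
Band 4: 520 × 0.953 = 496
Band 5: 550 × 0.954 + 370 × 0.566 = 525 + 209 = 734
Net migration: Band 4 + 92 → 588; Band 5 + 90 → 824
Giving 151 / 980 / 857 / 588 / 824.
— Period 2 —
Births: 980 × 0.097 = 95, 857 × 0.122 = 105 → total 200
Band 2: 151 × 0.961 = 145
Band 3: 980 × 0.942 = 923
Band 4: 857 × 0.953 = 817
Band 5: 588 × 0.954 + 824 × 0.566 = 561 + 466 = 1027
Net migration: Band 4 + 92 → 909; Band 5 + 90 → 1117
Giving 200 / 145 / 923 / 909 / 1117.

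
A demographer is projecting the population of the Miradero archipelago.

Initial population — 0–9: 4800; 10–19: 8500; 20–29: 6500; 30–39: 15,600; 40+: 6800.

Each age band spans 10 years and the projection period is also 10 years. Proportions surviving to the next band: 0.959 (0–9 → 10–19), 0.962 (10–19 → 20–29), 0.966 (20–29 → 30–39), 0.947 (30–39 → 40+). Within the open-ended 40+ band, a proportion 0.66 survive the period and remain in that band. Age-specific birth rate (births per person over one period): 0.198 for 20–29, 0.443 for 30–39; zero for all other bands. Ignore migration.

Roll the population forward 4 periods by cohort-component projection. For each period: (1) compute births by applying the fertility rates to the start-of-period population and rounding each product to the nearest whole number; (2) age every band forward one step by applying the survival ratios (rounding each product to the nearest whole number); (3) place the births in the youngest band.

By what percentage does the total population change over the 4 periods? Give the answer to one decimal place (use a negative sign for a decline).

Call the bands 1 to 5, youngest first.
Period 1.
Births: 6500 × 0.198 = 1287 ; 15600 × 0.443 = 6911 → total 8198
Band 2: 4800 × 0.959 = 4603
Band 3: 8500 × 0.962 = 8177
Band 4: 6500 × 0.966 = 6279
Band 5: 15600 × 0.947 + 6800 × 0.66 = 14773 + 4488 = 19261
→ [8198, 4603, 8177, 6279, 19261]
Period 2.
Births: 8177 × 0.198 = 1619 ; 6279 × 0.443 = 2782 → total 4401
Band 2: 8198 × 0.959 = 7862
Band 3: 4603 × 0.962 = 4428
Band 4: 8177 × 0.966 = 7899
Band 5: 6279 × 0.947 + 19261 × 0.66 = 5946 + 12712 = 18658
→ [4401, 7862, 4428, 7899, 18658]
Period 3.
Births: 4428 × 0.198 = 877 ; 7899 × 0.443 = 3499 → total 4376
Band 2: 4401 × 0.959 = 4221
Band 3: 7862 × 0.962 = 7563
Band 4: 4428 × 0.966 = 4277
Band 5: 7899 × 0.947 + 18658 × 0.66 = 7480 + 12314 = 19794
→ [4376, 4221, 7563, 4277, 19794]
Period 4.
Births: 7563 × 0.198 = 1497 ; 4277 × 0.443 = 1895 → total 3392
Band 2: 4376 × 0.959 = 4197
Band 3: 4221 × 0.962 = 4061
Band 4: 7563 × 0.966 = 7306
Band 5: 4277 × 0.947 + 19794 × 0.66 = 4050 + 13064 = 17114
→ [3392, 4197, 4061, 7306, 17114]
Total: 42200 → 36070; change = -6130; percentage change = -14.5%

-14.5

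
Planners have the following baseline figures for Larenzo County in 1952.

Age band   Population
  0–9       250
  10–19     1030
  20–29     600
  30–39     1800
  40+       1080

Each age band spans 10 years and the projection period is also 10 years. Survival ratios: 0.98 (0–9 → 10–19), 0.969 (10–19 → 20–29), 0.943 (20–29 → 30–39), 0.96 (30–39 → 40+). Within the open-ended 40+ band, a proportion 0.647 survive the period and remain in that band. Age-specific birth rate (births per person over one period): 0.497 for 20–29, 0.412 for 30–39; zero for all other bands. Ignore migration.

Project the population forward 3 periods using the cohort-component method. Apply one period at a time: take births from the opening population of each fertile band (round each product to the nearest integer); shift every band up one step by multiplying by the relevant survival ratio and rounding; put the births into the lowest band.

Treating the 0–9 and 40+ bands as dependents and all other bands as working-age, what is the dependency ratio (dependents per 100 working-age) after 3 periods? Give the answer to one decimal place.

Call the bands 1 to 5, youngest first.
[period 1]
Births: 600 × 0.497 = 298, 1800 × 0.412 = 742 — total 1040
Band 2: 250 × 0.98 = 245
Band 3: 1030 × 0.969 = 998
Band 4: 600 × 0.943 = 566
Band 5: 1800 × 0.96 + 1080 × 0.647 = 1728 + 699 = 2427
End of period: [1040, 245, 998, 566, 2427]
[period 2]
Births: 998 × 0.497 = 496, 566 × 0.412 = 233 — total 729
Band 2: 1040 × 0.98 = 1019
Band 3: 245 × 0.969 = 237
Band 4: 998 × 0.943 = 941
Band 5: 566 × 0.96 + 2427 × 0.647 = 543 + 1570 = 2113
End of period: [729, 1019, 237, 941, 2113]
[period 3]
Births: 237 × 0.497 = 118, 941 × 0.412 = 388 — total 506
Band 2: 729 × 0.98 = 714
Band 3: 1019 × 0.969 = 987
Band 4: 237 × 0.943 = 223
Band 5: 941 × 0.96 + 2113 × 0.647 = 903 + 1367 = 2270
End of period: [506, 714, 987, 223, 2270]
Dependents (band 0–9 + band 40+) = 506 + 2270 = 2776; working-age = 1924; ratio = 2776/1924 × 100 = 144.3

144.3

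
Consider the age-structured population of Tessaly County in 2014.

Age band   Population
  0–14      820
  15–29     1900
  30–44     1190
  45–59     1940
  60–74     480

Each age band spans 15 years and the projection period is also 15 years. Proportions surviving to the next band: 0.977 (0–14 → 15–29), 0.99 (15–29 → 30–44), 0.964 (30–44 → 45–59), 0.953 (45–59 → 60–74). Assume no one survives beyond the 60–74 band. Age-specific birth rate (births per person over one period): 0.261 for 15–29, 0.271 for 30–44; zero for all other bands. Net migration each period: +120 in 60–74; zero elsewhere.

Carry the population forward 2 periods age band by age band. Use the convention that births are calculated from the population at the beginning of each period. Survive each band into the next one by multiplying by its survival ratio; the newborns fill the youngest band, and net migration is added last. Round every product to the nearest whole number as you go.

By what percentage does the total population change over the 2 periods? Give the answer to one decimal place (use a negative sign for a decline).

-15.7

Let band 1 be 0–14 through band 5 = 60–74.
Period 1:
Births: 1900 * 0.261 = 496  |  1190 * 0.271 = 322 ⇒ total 818
Band 2: 820 * 0.977 = 801
Band 3: 1900 * 0.99 = 1881
Band 4: 1190 * 0.964 = 1147
Band 5: 1940 * 0.953 = 1849
Net migration: Band 5 + 120 → 1969
→ [818, 801, 1881, 1147, 1969]
Period 2:
Births: 801 * 0.261 = 209  |  1881 * 0.271 = 510 ⇒ total 719
Band 2: 818 * 0.977 = 799
Band 3: 801 * 0.99 = 793
Band 4: 1881 * 0.964 = 1813
Band 5: 1147 * 0.953 = 1093
Net migration: Band 5 + 120 → 1213
→ [719, 799, 793, 1813, 1213]
Total: 6330 → 5337; change = -993; percentage change = -15.7%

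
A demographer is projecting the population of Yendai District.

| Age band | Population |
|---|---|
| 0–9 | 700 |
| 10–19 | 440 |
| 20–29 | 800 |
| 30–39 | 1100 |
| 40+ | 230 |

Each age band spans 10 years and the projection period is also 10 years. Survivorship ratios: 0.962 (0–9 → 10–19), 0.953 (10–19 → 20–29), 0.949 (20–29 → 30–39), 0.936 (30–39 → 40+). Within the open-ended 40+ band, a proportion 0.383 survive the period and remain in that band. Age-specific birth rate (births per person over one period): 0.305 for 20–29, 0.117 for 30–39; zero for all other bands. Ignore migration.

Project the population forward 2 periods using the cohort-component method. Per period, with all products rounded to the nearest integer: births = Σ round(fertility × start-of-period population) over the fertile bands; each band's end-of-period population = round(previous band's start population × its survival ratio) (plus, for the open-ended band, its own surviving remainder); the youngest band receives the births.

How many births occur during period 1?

373

Period 1.
Births: 800 × 0.305 = 244  |  1100 × 0.117 = 129 → 373
10–19: 700 × 0.962 = 673
20–29: 440 × 0.953 = 419
30–39: 800 × 0.949 = 759
40+: 1100 × 0.936 + 230 × 0.383 = 1030 + 88 = 1118
End of period: [373, 673, 419, 759, 1118]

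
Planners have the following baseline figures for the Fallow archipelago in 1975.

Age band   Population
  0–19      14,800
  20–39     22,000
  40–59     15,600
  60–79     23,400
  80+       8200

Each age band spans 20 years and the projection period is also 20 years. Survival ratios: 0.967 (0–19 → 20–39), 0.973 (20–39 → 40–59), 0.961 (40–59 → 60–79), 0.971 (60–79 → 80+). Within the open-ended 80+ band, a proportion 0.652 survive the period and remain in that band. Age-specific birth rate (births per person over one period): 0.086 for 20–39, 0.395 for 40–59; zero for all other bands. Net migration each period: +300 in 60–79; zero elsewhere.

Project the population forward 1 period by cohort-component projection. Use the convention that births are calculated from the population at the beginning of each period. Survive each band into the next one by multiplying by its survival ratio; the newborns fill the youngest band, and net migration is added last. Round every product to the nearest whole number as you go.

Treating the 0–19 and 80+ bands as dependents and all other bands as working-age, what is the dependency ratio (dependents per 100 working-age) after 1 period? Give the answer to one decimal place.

70.8

(Groups numbered youngest = 1 to oldest = 5.)
Period 1:
Births: 22000 * 0.086 = 1892, 15600 * 0.395 = 6162 — total 8054
Group 2: 14800 * 0.967 = 14312
Group 3: 22000 * 0.973 = 21406
Group 4: 15600 * 0.961 = 14992
Group 5: 23400 * 0.971 + 8200 * 0.652 = 22721 + 5346 = 28067
Net migration: Group 4 + 300 → 15292
Giving 8054 / 14312 / 21406 / 15292 / 28067.
Dependents (band 0–19 + band 80+) = 8054 + 28067 = 36121; working-age = 51010; ratio = 36121/51010 × 100 = 70.8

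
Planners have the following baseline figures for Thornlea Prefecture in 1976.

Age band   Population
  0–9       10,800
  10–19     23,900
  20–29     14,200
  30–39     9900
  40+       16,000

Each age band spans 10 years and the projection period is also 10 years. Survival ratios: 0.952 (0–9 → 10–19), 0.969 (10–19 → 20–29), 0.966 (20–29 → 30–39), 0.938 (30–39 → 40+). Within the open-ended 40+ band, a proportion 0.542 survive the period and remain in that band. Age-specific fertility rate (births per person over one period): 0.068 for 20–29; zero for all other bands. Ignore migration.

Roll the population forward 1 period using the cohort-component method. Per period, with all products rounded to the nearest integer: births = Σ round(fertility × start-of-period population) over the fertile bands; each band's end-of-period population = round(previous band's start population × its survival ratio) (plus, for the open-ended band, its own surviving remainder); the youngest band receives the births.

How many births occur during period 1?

966

Numbering the bands 1..5 from youngest to oldest:
After projecting period 1:
Births: 14200 × 0.068 = 966
Band 2: 10800 × 0.952 = 10282
Band 3: 23900 × 0.969 = 23159
Band 4: 14200 × 0.966 = 13717
Band 5: 9900 × 0.938 + 16000 × 0.542 = 9286 + 8672 = 17958
Population now: 0–9=966, 10–19=10282, 20–29=23159, 30–39=13717, 40+=17958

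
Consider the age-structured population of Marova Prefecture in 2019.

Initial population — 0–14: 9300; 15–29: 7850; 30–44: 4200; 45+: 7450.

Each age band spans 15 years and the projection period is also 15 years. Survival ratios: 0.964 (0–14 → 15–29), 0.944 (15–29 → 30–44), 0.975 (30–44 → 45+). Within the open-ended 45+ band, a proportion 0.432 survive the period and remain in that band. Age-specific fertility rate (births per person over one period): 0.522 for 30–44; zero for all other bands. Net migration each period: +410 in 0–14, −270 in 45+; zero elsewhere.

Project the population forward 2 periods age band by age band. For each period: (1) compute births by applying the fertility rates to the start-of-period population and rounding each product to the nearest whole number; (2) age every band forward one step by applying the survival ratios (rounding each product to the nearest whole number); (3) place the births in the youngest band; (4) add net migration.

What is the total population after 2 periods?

25247

Let group 1 be 0–14 through group 4 = 45+.
After projecting period 1:
Births: 4200 * 0.522 = 2192
Group 2: 9300 * 0.964 = 8965
Group 3: 7850 * 0.944 = 7410
Group 4: 4200 * 0.975 + 7450 * 0.432 = 4095 + 3218 = 7313
Net migration: Group 1 + 410 → 2602; Group 4 − 270 → 7043
→ [2602, 8965, 7410, 7043]
After projecting period 2:
Births: 7410 * 0.522 = 3868
Group 2: 2602 * 0.964 = 2508
Group 3: 8965 * 0.944 = 8463
Group 4: 7410 * 0.975 + 7043 * 0.432 = 7225 + 3043 = 10268
Net migration: Group 1 + 410 → 4278; Group 4 − 270 → 9998
→ [4278, 2508, 8463, 9998]
Total after period 2: 4278 + 2508 + 8463 + 9998 = 25247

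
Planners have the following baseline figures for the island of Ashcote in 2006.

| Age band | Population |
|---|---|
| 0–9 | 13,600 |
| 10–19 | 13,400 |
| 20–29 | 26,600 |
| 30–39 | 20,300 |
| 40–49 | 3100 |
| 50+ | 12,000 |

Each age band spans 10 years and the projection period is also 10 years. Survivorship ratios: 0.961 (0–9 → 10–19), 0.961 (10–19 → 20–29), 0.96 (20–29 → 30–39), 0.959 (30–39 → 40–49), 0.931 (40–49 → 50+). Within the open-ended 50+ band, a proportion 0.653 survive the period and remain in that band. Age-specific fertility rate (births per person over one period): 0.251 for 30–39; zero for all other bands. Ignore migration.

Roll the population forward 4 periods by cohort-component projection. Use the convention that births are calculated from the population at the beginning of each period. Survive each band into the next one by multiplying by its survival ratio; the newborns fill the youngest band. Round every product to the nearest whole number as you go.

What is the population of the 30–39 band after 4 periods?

4517

(Groups numbered youngest = 1 to oldest = 6.)
After projecting period 1:
Births: 20300 × 0.251 = 5095
Group 2: 13600 × 0.961 = 13070
Group 3: 13400 × 0.961 = 12877
Group 4: 26600 × 0.96 = 25536
Group 5: 20300 × 0.959 = 19468
Group 6: 3100 × 0.931 + 12000 × 0.653 = 2886 + 7836 = 10722
→ [5095, 13070, 12877, 25536, 19468, 10722]
After projecting period 2:
Births: 25536 × 0.251 = 6410
Group 2: 5095 × 0.961 = 4896
Group 3: 13070 × 0.961 = 12560
Group 4: 12877 × 0.96 = 12362
Group 5: 25536 × 0.959 = 24489
Group 6: 19468 × 0.931 + 10722 × 0.653 = 18125 + 7001 = 25126
→ [6410, 4896, 12560, 12362, 24489, 25126]
After projecting period 3:
Births: 12362 × 0.251 = 3103
Group 2: 6410 × 0.961 = 6160
Group 3: 4896 × 0.961 = 4705
Group 4: 12560 × 0.96 = 12058
Group 5: 12362 × 0.959 = 11855
Group 6: 24489 × 0.931 + 25126 × 0.653 = 22799 + 16407 = 39206
→ [3103, 6160, 4705, 12058, 11855, 39206]
After projecting period 4:
Births: 12058 × 0.251 = 3027
Group 2: 3103 × 0.961 = 2982
Group 3: 6160 × 0.961 = 5920
Group 4: 4705 × 0.96 = 4517
Group 5: 12058 × 0.959 = 11564
Group 6: 11855 × 0.931 + 39206 × 0.653 = 11037 + 25602 = 36639
→ [3027, 2982, 5920, 4517, 11564, 36639]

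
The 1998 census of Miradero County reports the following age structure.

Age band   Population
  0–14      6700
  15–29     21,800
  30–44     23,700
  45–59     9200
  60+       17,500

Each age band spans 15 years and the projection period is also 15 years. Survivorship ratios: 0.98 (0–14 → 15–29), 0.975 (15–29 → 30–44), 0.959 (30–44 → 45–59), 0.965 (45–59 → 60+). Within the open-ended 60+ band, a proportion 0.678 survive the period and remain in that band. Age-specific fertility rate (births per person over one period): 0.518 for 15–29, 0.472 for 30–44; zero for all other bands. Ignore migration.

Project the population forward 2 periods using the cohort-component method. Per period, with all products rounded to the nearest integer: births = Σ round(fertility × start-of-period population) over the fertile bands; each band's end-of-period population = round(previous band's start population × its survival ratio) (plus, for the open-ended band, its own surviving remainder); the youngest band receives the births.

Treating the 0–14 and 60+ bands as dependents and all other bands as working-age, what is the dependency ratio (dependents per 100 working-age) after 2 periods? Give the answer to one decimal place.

— Period 1 —
Births: 21800 × 0.518 = 11292  |  23700 × 0.472 = 11186 → 22478
15–29: 6700 × 0.98 = 6566
30–44: 21800 × 0.975 = 21255
45–59: 23700 × 0.959 = 22728
60+: 9200 × 0.965 + 17500 × 0.678 = 8878 + 11865 = 20743
→ [22478, 6566, 21255, 22728, 20743]
— Period 2 —
Births: 6566 × 0.518 = 3401  |  21255 × 0.472 = 10032 → 13433
15–29: 22478 × 0.98 = 22028
30–44: 6566 × 0.975 = 6402
45–59: 21255 × 0.959 = 20384
60+: 22728 × 0.965 + 20743 × 0.678 = 21933 + 14064 = 35997
→ [13433, 22028, 6402, 20384, 35997]
Dependents (band 0–14 + band 60+) = 13433 + 35997 = 49430; working-age = 48814; ratio = 49430/48814 × 100 = 101.3

101.3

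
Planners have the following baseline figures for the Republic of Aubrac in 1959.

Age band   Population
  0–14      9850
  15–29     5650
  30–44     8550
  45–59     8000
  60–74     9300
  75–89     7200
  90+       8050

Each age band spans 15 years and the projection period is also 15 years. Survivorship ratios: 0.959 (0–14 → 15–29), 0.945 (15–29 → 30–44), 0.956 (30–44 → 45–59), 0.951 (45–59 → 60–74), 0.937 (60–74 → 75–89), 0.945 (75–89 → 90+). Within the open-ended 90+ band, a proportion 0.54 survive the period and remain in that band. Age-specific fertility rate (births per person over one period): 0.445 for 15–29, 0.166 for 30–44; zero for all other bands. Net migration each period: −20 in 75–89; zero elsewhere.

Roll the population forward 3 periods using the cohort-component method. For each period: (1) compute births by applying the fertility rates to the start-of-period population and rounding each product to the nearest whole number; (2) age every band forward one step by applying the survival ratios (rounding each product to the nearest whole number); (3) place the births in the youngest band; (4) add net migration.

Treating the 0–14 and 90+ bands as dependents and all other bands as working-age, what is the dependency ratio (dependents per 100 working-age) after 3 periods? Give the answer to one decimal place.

60.4

Numbering the groups 1..7 from youngest to oldest:
[period 1]
Births: 5650 × 0.445 = 2514, 8550 × 0.166 = 1419 — total 3933
Group 2: 9850 × 0.959 = 9446
Group 3: 5650 × 0.945 = 5339
Group 4: 8550 × 0.956 = 8174
Group 5: 8000 × 0.951 = 7608
Group 6: 9300 × 0.937 = 8714
Group 7: 7200 × 0.945 + 8050 × 0.54 = 6804 + 4347 = 11151
Net migration: Group 6 − 20 → 8694
→ [3933, 9446, 5339, 8174, 7608, 8694, 11151]
[period 2]
Births: 9446 × 0.445 = 4203, 5339 × 0.166 = 886 — total 5089
Group 2: 3933 × 0.959 = 3772
Group 3: 9446 × 0.945 = 8926
Group 4: 5339 × 0.956 = 5104
Group 5: 8174 × 0.951 = 7773
Group 6: 7608 × 0.937 = 7129
Group 7: 8694 × 0.945 + 11151 × 0.54 = 8216 + 6022 = 14238
Net migration: Group 6 − 20 → 7109
→ [5089, 3772, 8926, 5104, 7773, 7109, 14238]
[period 3]
Births: 3772 × 0.445 = 1679, 8926 × 0.166 = 1482 — total 3161
Group 2: 5089 × 0.959 = 4880
Group 3: 3772 × 0.945 = 3565
Group 4: 8926 × 0.956 = 8533
Group 5: 5104 × 0.951 = 4854
Group 6: 7773 × 0.937 = 7283
Group 7: 7109 × 0.945 + 14238 × 0.54 = 6718 + 7689 = 14407
Net migration: Group 6 − 20 → 7263
→ [3161, 4880, 3565, 8533, 4854, 7263, 14407]
Dependents (band 0–14 + band 90+) = 3161 + 14407 = 17568; working-age = 29095; ratio = 17568/29095 × 100 = 60.4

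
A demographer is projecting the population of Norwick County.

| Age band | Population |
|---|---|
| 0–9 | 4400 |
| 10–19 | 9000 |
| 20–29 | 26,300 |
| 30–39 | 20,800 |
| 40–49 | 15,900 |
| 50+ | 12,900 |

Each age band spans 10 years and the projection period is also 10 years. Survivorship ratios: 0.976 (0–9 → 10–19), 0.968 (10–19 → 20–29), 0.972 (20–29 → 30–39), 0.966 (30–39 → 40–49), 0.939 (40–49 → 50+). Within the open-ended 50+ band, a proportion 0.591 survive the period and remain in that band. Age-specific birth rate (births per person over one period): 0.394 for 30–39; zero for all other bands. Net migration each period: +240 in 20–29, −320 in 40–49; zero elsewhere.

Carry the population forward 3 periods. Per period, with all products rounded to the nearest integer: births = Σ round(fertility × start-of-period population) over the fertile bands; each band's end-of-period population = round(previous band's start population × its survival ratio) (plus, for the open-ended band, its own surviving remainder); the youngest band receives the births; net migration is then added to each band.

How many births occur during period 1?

Period 1.
Births: 20800 × 0.394 = 8195
10–19: 4400 × 0.976 = 4294
20–29: 9000 × 0.968 = 8712
30–39: 26300 × 0.972 = 25564
40–49: 20800 × 0.966 = 20093
50+: 15900 × 0.939 + 12900 × 0.591 = 14930 + 7624 = 22554
Net migration: 20–29 + 240 → 8952; 40–49 − 320 → 19773
→ [8195, 4294, 8952, 25564, 19773, 22554]

8195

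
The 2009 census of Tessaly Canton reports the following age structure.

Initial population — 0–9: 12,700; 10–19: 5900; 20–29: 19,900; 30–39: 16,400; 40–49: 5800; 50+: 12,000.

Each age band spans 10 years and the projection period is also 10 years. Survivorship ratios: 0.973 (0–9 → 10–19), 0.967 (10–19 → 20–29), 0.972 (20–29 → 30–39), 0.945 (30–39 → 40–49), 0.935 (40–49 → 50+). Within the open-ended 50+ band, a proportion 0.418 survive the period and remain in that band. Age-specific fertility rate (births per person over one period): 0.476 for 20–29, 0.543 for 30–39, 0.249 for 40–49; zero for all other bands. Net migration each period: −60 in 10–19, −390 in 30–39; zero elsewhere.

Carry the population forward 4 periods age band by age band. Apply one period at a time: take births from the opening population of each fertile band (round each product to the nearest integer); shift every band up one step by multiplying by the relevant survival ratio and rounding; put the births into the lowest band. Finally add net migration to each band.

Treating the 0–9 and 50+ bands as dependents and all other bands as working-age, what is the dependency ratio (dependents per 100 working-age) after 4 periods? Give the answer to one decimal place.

54.8

[period 1]
Births: 19900 × 0.476 = 9472 ; 16400 × 0.543 = 8905 ; 5800 × 0.249 = 1444 → 19821
10–19: 12700 × 0.973 = 12357
20–29: 5900 × 0.967 = 5705
30–39: 19900 × 0.972 = 19343
40–49: 16400 × 0.945 = 15498
50+: 5800 × 0.935 + 12000 × 0.418 = 5423 + 5016 = 10439
Net migration: 10–19 − 60 → 12297; 30–39 − 390 → 18953
End of period: [19821, 12297, 5705, 18953, 15498, 10439]
[period 2]
Births: 5705 × 0.476 = 2716 ; 18953 × 0.543 = 10291 ; 15498 × 0.249 = 3859 → 16866
10–19: 19821 × 0.973 = 19286
20–29: 12297 × 0.967 = 11891
30–39: 5705 × 0.972 = 5545
40–49: 18953 × 0.945 = 17911
50+: 15498 × 0.935 + 10439 × 0.418 = 14491 + 4364 = 18855
Net migration: 10–19 − 60 → 19226; 30–39 − 390 → 5155
End of period: [16866, 19226, 11891, 5155, 17911, 18855]
[period 3]
Births: 11891 × 0.476 = 5660 ; 5155 × 0.543 = 2799 ; 17911 × 0.249 = 4460 → 12919
10–19: 16866 × 0.973 = 16411
20–29: 19226 × 0.967 = 18592
30–39: 11891 × 0.972 = 11558
40–49: 5155 × 0.945 = 4871
50+: 17911 × 0.935 + 18855 × 0.418 = 16747 + 7881 = 24628
Net migration: 10–19 − 60 → 16351; 30–39 − 390 → 11168
End of period: [12919, 16351, 18592, 11168, 4871, 24628]
[period 4]
Births: 18592 × 0.476 = 8850 ; 11168 × 0.543 = 6064 ; 4871 × 0.249 = 1213 → 16127
10–19: 12919 × 0.973 = 12570
20–29: 16351 × 0.967 = 15811
30–39: 18592 × 0.972 = 18071
40–49: 11168 × 0.945 = 10554
50+: 4871 × 0.935 + 24628 × 0.418 = 4554 + 10295 = 14849
Net migration: 10–19 − 60 → 12510; 30–39 − 390 → 17681
End of period: [16127, 12510, 15811, 17681, 10554, 14849]
Dependents (band 0–9 + band 50+) = 16127 + 14849 = 30976; working-age = 56556; ratio = 30976/56556 × 100 = 54.8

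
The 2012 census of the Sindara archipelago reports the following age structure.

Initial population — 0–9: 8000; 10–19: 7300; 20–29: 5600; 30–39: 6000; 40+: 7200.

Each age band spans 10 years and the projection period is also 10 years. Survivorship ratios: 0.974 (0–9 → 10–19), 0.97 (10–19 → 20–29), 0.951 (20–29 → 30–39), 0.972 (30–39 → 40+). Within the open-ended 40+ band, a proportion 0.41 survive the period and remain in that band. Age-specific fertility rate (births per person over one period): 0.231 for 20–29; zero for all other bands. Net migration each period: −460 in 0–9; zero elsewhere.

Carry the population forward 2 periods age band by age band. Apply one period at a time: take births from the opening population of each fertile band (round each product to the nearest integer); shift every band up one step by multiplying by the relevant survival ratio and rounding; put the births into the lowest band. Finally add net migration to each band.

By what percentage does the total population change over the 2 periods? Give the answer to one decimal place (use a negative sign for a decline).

-26.5

Period 1.
Births: 5600 × 0.231 = 1294
10–19: 8000 × 0.974 = 7792
20–29: 7300 × 0.97 = 7081
30–39: 5600 × 0.951 = 5326
40+: 6000 × 0.972 + 7200 × 0.41 = 5832 + 2952 = 8784
Net migration: 0–9 − 460 → 834
Population now: 0–9=834, 10–19=7792, 20–29=7081, 30–39=5326, 40+=8784
Period 2.
Births: 7081 × 0.231 = 1636
10–19: 834 × 0.974 = 812
20–29: 7792 × 0.97 = 7558
30–39: 7081 × 0.951 = 6734
40+: 5326 × 0.972 + 8784 × 0.41 = 5177 + 3601 = 8778
Net migration: 0–9 − 460 → 1176
Population now: 0–9=1176, 10–19=812, 20–29=7558, 30–39=6734, 40+=8778
Total: 34100 → 25058; change = -9042; percentage change = -26.5%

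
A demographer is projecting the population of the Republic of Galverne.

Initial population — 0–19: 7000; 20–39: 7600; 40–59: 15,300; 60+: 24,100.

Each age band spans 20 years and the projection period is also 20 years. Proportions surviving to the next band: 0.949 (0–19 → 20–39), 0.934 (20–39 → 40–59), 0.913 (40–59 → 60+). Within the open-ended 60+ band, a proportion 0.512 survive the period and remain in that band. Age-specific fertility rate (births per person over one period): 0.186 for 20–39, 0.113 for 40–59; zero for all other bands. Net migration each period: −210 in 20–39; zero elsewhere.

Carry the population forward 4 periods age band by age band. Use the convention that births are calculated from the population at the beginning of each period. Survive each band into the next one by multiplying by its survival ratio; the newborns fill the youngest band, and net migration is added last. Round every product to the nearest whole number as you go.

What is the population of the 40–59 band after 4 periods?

Let band 1 be 0–19 through band 4 = 60+.
Period 1.
Births: 7600 × 0.186 = 1414  |  15300 × 0.113 = 1729 → total 3143
Band 2: 7000 × 0.949 = 6643
Band 3: 7600 × 0.934 = 7098
Band 4: 15300 × 0.913 + 24100 × 0.512 = 13969 + 12339 = 26308
Net migration: Band 2 − 210 → 6433
→ [3143, 6433, 7098, 26308]
Period 2.
Births: 6433 × 0.186 = 1197  |  7098 × 0.113 = 802 → total 1999
Band 2: 3143 × 0.949 = 2983
Band 3: 6433 × 0.934 = 6008
Band 4: 7098 × 0.913 + 26308 × 0.512 = 6480 + 13470 = 19950
Net migration: Band 2 − 210 → 2773
→ [1999, 2773, 6008, 19950]
Period 3.
Births: 2773 × 0.186 = 516  |  6008 × 0.113 = 679 → total 1195
Band 2: 1999 × 0.949 = 1897
Band 3: 2773 × 0.934 = 2590
Band 4: 6008 × 0.913 + 19950 × 0.512 = 5485 + 10214 = 15699
Net migration: Band 2 − 210 → 1687
→ [1195, 1687, 2590, 15699]
Period 4.
Births: 1687 × 0.186 = 314  |  2590 × 0.113 = 293 → total 607
Band 2: 1195 × 0.949 = 1134
Band 3: 1687 × 0.934 = 1576
Band 4: 2590 × 0.913 + 15699 × 0.512 = 2365 + 8038 = 10403
Net migration: Band 2 − 210 → 924
→ [607, 924, 1576, 10403]

1576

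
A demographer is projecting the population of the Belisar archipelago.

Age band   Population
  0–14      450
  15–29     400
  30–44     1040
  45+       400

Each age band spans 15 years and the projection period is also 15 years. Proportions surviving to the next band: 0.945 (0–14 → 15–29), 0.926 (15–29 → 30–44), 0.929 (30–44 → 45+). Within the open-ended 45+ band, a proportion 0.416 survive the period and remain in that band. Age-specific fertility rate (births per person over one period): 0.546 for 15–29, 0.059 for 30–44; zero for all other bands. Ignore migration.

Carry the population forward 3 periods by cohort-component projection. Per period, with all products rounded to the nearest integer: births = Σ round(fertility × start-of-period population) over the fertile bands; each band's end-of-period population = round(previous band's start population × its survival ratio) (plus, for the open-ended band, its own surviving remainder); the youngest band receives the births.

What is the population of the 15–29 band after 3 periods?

240

(Bands numbered youngest = 1 to oldest = 4.)
After projecting period 1:
Births: 400 × 0.546 = 218  |  1040 × 0.059 = 61 → 279
Band 2: 450 × 0.945 = 425
Band 3: 400 × 0.926 = 370
Band 4: 1040 × 0.929 + 400 × 0.416 = 966 + 166 = 1132
Population now: 0–14=279, 15–29=425, 30–44=370, 45+=1132
After projecting period 2:
Births: 425 × 0.546 = 232  |  370 × 0.059 = 22 → 254
Band 2: 279 × 0.945 = 264
Band 3: 425 × 0.926 = 394
Band 4: 370 × 0.929 + 1132 × 0.416 = 344 + 471 = 815
Population now: 0–14=254, 15–29=264, 30–44=394, 45+=815
After projecting period 3:
Births: 264 × 0.546 = 144  |  394 × 0.059 = 23 → 167
Band 2: 254 × 0.945 = 240
Band 3: 264 × 0.926 = 244
Band 4: 394 × 0.929 + 815 × 0.416 = 366 + 339 = 705
Population now: 0–14=167, 15–29=240, 30–44=244, 45+=705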